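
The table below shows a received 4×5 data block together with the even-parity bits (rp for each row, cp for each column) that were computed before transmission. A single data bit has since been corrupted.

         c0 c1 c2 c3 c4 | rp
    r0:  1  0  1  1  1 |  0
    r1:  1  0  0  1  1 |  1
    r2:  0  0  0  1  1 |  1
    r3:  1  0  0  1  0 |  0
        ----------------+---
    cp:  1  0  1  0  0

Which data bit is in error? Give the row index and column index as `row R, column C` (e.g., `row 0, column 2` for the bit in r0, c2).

Recompute each row's even parity and compare to rp:
  r0: data parity 0, sent rp 0 → ok
  r1: data parity 1, sent rp 1 → ok
  r2: data parity 0, sent rp 1 → mismatch
  r3: data parity 0, sent rp 0 → ok
Recompute each column's even parity and compare to cp:
  c0: data parity 1, sent cp 1 → ok
  c1: data parity 0, sent cp 0 → ok
  c2: data parity 1, sent cp 1 → ok
  c3: data parity 0, sent cp 0 → ok
  c4: data parity 1, sent cp 0 → mismatch
Exactly one row (r2) and one column (c4) fail → the flipped bit is at their intersection.

row 2, column 4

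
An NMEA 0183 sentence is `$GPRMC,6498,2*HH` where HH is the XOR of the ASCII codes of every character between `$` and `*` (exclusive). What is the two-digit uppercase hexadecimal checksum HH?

7A

XOR the ASCII codes of the payload characters:
  'G' = 0x47 → acc = 0x47
  'P' = 0x50 → acc = 0x17
  'R' = 0x52 → acc = 0x45
  'M' = 0x4D → acc = 0x08
  'C' = 0x43 → acc = 0x4B
  ',' = 0x2C → acc = 0x67
  '6' = 0x36 → acc = 0x51
  '4' = 0x34 → acc = 0x65
  '9' = 0x39 → acc = 0x5C
  '8' = 0x38 → acc = 0x64
  ',' = 0x2C → acc = 0x48
  '2' = 0x32 → acc = 0x7A
Checksum = 0x7A.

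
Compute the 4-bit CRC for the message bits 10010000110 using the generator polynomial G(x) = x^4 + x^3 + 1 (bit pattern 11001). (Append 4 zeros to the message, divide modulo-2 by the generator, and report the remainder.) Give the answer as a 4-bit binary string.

Append 4 zeros: 100100001100000. Divide by 11001 (XOR where the leading bit is 1):
  pos 0: 10010 XOR 11001 = 01011
  pos 1: 10110 XOR 11001 = 01111
  pos 2: 11110 XOR 11001 = 00111
  pos 4: 11101 XOR 11001 = 00100
  pos 6: 10010 XOR 11001 = 01011
  pos 7: 10110 XOR 11001 = 01111
  pos 8: 11110 XOR 11001 = 00111
  pos 10: 11100 XOR 11001 = 00101
Remainder (last 4 bits) = 0101. This is the CRC / FCS.

0101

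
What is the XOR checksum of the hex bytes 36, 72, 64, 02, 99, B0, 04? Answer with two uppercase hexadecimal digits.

0F

XOR the bytes together:
  start with 0x36
  0x36 ⊕ 0x72 = 0x44
  0x44 ⊕ 0x64 = 0x20
  0x20 ⊕ 0x02 = 0x22
  0x22 ⊕ 0x99 = 0xBB
  0xBB ⊕ 0xB0 = 0x0B
  0x0B ⊕ 0x04 = 0x0F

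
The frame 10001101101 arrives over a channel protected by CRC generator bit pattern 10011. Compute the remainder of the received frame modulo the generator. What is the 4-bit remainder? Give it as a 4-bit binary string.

0000

Modulo-2 division of 10001101101 by 10011:
  pos 0: 10001 XOR 10011 = 00010
  pos 3: 10101 XOR 10011 = 00110
  pos 5: 11010 XOR 10011 = 01001
  pos 6: 10011 XOR 10011 = 00000
Remainder = 0000 (zero — the frame passes the CRC check).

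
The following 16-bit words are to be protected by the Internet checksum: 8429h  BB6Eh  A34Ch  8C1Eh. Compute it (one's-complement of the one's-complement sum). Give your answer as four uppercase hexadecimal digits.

90FC

One's-complement addition (fold any carry out of bit 15 back into bit 0):
  0x8429 + 0xBB6E = 0x13F97 → wrap carry → 0x3F98
  0x3F98 + 0xA34C = 0x0E2E4
  0xE2E4 + 0x8C1E = 0x16F02 → wrap carry → 0x6F03
One's-complement sum = 0x6F03.
Checksum = ~0x6F03 & 0xFFFF = 0x90FC.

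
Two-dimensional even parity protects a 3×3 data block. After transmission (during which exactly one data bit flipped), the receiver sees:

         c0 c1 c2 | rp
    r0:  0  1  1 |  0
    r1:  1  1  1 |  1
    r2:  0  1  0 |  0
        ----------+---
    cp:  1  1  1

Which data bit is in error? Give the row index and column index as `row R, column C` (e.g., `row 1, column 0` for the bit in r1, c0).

row 2, column 2

Recompute each row's even parity and compare to rp:
  r0: data parity 0, sent rp 0 → ok
  r1: data parity 1, sent rp 1 → ok
  r2: data parity 1, sent rp 0 → mismatch
Recompute each column's even parity and compare to cp:
  c0: data parity 1, sent cp 1 → ok
  c1: data parity 1, sent cp 1 → ok
  c2: data parity 0, sent cp 1 → mismatch
Exactly one row (r2) and one column (c2) fail → the flipped bit is at their intersection.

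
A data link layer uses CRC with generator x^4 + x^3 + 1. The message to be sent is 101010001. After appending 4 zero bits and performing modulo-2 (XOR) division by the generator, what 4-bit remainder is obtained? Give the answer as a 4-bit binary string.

Append 4 zeros: 1010100010000. Divide by 11001 (XOR where the leading bit is 1):
  pos 0: 10101 XOR 11001 = 01100
  pos 1: 11000 XOR 11001 = 00001
  pos 5: 10010 XOR 11001 = 01011
  pos 6: 10110 XOR 11001 = 01111
  pos 7: 11110 XOR 11001 = 00111
Remainder (last 4 bits) = 1110. This is the CRC / FCS.

1110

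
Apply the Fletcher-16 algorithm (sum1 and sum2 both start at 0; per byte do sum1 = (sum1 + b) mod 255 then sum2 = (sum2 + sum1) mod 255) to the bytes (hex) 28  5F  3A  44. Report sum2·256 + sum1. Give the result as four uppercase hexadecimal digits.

Running sums (mod 255):
  after byte 0 (28): sum1=40, sum2=40
  after byte 1 (5F): sum1=135, sum2=175
  after byte 2 (3A): sum1=193, sum2=113
  after byte 3 (44): sum1=6, sum2=119
Checksum = sum2·256 + sum1 = 119·256 + 6 = 30470 = 0x7706.

7706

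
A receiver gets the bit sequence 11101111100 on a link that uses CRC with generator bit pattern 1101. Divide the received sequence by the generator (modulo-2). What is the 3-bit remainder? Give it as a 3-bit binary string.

Modulo-2 division of 11101111100 by 1101:
  pos 0: 1110 XOR 1101 = 0011
  pos 2: 1111 XOR 1101 = 0010
  pos 4: 1011 XOR 1101 = 0110
  pos 5: 1101 XOR 1101 = 0000
Remainder = 000 (zero — the frame passes the CRC check).

000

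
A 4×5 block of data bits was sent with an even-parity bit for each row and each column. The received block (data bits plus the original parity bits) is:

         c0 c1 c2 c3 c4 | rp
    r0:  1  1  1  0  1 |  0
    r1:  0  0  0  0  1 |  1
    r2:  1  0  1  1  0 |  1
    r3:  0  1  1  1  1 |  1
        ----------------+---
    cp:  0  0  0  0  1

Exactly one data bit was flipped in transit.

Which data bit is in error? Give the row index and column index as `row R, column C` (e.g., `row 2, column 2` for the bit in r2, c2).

Recompute each row's even parity and compare to rp:
  r0: data parity 0, sent rp 0 → ok
  r1: data parity 1, sent rp 1 → ok
  r2: data parity 1, sent rp 1 → ok
  r3: data parity 0, sent rp 1 → mismatch
Recompute each column's even parity and compare to cp:
  c0: data parity 0, sent cp 0 → ok
  c1: data parity 0, sent cp 0 → ok
  c2: data parity 1, sent cp 0 → mismatch
  c3: data parity 0, sent cp 0 → ok
  c4: data parity 1, sent cp 1 → ok
Exactly one row (r3) and one column (c2) fail → the flipped bit is at their intersection.

row 3, column 2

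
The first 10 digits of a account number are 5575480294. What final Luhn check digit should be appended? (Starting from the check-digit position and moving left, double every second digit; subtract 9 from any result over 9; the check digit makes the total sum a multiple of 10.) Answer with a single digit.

Partial digits right→left: 4 9 2 0 8 4 5 7 5 5
Double every second digit counting from the check-digit position (so the 1st, 3rd, 5th, ... of the partial from the right).
  doubled (with −9 where >9): 8 4 7 1 1 → sum 21
  kept as-is: 9 0 4 7 5 → sum 25
Total = 21 + 25 = 46.
Check digit = (10 − (46 mod 10)) mod 10 = 4.

4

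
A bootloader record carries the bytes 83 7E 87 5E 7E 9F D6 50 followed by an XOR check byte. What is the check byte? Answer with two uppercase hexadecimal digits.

XOR the bytes together:
  start with 0x83
  0x83 ⊕ 0x7E = 0xFD
  0xFD ⊕ 0x87 = 0x7A
  0x7A ⊕ 0x5E = 0x24
  0x24 ⊕ 0x7E = 0x5A
  0x5A ⊕ 0x9F = 0xC5
  0xC5 ⊕ 0xD6 = 0x13
  0x13 ⊕ 0x50 = 0x43

43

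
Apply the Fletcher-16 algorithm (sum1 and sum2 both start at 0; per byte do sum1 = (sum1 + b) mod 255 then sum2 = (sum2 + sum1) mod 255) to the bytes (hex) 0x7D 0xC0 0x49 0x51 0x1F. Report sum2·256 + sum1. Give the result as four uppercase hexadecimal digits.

14F7

Running sums (mod 255):
  after byte 0 (0x7D): sum1=125, sum2=125
  after byte 1 (0xC0): sum1=62, sum2=187
  after byte 2 (0x49): sum1=135, sum2=67
  after byte 3 (0x51): sum1=216, sum2=28
  after byte 4 (0x1F): sum1=247, sum2=20
Checksum = sum2·256 + sum1 = 20·256 + 247 = 5367 = 0x14F7.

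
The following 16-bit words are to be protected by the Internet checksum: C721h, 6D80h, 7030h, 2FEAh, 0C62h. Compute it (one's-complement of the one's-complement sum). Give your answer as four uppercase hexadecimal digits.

One's-complement addition (fold any carry out of bit 15 back into bit 0):
  0xC721 + 0x6D80 = 0x134A1 → wrap carry → 0x34A2
  0x34A2 + 0x7030 = 0x0A4D2
  0xA4D2 + 0x2FEA = 0x0D4BC
  0xD4BC + 0x0C62 = 0x0E11E
One's-complement sum = 0xE11E.
Checksum = ~0xE11E & 0xFFFF = 0x1EE1.

1EE1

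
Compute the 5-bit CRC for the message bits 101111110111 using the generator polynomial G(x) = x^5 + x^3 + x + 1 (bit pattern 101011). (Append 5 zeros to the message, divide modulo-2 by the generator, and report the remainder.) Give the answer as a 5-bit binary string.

Append 5 zeros: 10111111011100000. Divide by 101011 (XOR where the leading bit is 1):
  pos 0: 101111 XOR 101011 = 000100
  pos 3: 100110 XOR 101011 = 001101
  pos 5: 110111 XOR 101011 = 011100
  pos 6: 111001 XOR 101011 = 010010
  pos 7: 100100 XOR 101011 = 001111
  pos 9: 111100 XOR 101011 = 010111
  pos 10: 101110 XOR 101011 = 000101
Remainder (last 5 bits) = 01010. This is the CRC / FCS.

01010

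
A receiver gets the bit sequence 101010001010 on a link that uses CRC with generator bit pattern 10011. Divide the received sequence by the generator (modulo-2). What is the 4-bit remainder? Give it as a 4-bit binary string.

0101

Modulo-2 division of 101010001010 by 10011:
  pos 0: 10101 XOR 10011 = 00110
  pos 2: 11000 XOR 10011 = 01011
  pos 3: 10110 XOR 10011 = 00101
  pos 5: 10110 XOR 10011 = 00101
  pos 7: 10110 XOR 10011 = 00101
Remainder = 0101 (nonzero — an error is detected).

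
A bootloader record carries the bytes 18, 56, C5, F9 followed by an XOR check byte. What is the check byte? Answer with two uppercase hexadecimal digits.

72

XOR the bytes together:
  start with 0x18
  0x18 ⊕ 0x56 = 0x4E
  0x4E ⊕ 0xC5 = 0x8B
  0x8B ⊕ 0xF9 = 0x72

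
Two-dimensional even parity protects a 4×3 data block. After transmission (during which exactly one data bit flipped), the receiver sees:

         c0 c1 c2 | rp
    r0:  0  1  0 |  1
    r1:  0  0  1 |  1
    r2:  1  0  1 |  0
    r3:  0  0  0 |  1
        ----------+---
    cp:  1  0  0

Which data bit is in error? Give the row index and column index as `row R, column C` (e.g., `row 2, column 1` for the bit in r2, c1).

row 3, column 1

Recompute each row's even parity and compare to rp:
  r0: data parity 1, sent rp 1 → ok
  r1: data parity 1, sent rp 1 → ok
  r2: data parity 0, sent rp 0 → ok
  r3: data parity 0, sent rp 1 → mismatch
Recompute each column's even parity and compare to cp:
  c0: data parity 1, sent cp 1 → ok
  c1: data parity 1, sent cp 0 → mismatch
  c2: data parity 0, sent cp 0 → ok
Exactly one row (r3) and one column (c1) fail → the flipped bit is at their intersection.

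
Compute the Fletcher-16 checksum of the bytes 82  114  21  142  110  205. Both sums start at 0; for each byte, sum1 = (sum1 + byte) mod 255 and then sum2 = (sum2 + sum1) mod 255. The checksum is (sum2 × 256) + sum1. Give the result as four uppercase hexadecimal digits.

D4A4

Running sums (mod 255):
  after byte 0 (82): sum1=82, sum2=82
  after byte 1 (114): sum1=196, sum2=23
  after byte 2 (21): sum1=217, sum2=240
  after byte 3 (142): sum1=104, sum2=89
  after byte 4 (110): sum1=214, sum2=48
  after byte 5 (205): sum1=164, sum2=212
Checksum = sum2·256 + sum1 = 212·256 + 164 = 54436 = 0xD4A4.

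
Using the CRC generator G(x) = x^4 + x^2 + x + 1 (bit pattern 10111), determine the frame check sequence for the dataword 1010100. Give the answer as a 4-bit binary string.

Append 4 zeros: 10101000000. Divide by 10111 (XOR where the leading bit is 1):
  pos 0: 10101 XOR 10111 = 00010
  pos 3: 10000 XOR 10111 = 00111
  pos 5: 11100 XOR 10111 = 01011
  pos 6: 10110 XOR 10111 = 00001
Remainder (last 4 bits) = 0001. This is the CRC / FCS.

0001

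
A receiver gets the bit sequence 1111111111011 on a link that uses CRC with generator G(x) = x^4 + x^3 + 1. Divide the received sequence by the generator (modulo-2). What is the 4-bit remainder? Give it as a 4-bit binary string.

1110

Modulo-2 division of 1111111111011 by 11001:
  pos 0: 11111 XOR 11001 = 00110
  pos 2: 11011 XOR 11001 = 00010
  pos 5: 10111 XOR 11001 = 01110
  pos 6: 11100 XOR 11001 = 00101
  pos 8: 10111 XOR 11001 = 01110
Remainder = 1110 (nonzero — an error is detected).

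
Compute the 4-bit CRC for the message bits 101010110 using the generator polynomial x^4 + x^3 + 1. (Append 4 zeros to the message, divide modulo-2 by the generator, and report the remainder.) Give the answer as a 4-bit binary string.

Append 4 zeros: 1010101100000. Divide by 11001 (XOR where the leading bit is 1):
  pos 0: 10101 XOR 11001 = 01100
  pos 1: 11000 XOR 11001 = 00001
  pos 5: 11100 XOR 11001 = 00101
  pos 7: 10100 XOR 11001 = 01101
  pos 8: 11010 XOR 11001 = 00011
Remainder (last 4 bits) = 0011. This is the CRC / FCS.

0011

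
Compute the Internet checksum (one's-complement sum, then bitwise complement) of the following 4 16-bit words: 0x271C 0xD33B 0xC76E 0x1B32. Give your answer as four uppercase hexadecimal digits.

2307

One's-complement addition (fold any carry out of bit 15 back into bit 0):
  0x271C + 0xD33B = 0x0FA57
  0xFA57 + 0xC76E = 0x1C1C5 → wrap carry → 0xC1C6
  0xC1C6 + 0x1B32 = 0x0DCF8
One's-complement sum = 0xDCF8.
Checksum = ~0xDCF8 & 0xFFFF = 0x2307.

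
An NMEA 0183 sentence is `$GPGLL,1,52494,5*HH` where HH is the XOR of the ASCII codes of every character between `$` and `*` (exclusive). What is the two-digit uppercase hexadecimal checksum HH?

XOR the ASCII codes of the payload characters:
  'G' = 0x47 → acc = 0x47
  'P' = 0x50 → acc = 0x17
  'G' = 0x47 → acc = 0x50
  'L' = 0x4C → acc = 0x1C
  'L' = 0x4C → acc = 0x50
  ',' = 0x2C → acc = 0x7C
  '1' = 0x31 → acc = 0x4D
  ',' = 0x2C → acc = 0x61
  '5' = 0x35 → acc = 0x54
  '2' = 0x32 → acc = 0x66
  '4' = 0x34 → acc = 0x52
  '9' = 0x39 → acc = 0x6B
  '4' = 0x34 → acc = 0x5F
  ',' = 0x2C → acc = 0x73
  '5' = 0x35 → acc = 0x46
Checksum = 0x46.

46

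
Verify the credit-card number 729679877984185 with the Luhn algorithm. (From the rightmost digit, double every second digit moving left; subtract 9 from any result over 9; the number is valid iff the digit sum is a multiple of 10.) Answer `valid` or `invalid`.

invalid

From the right, keep odd positions and double even positions (subtract 9 from any doubled value over 9):
  doubled (positions 2,4,...): 7 8 9 5 9 3 4 → sum 45
  kept (positions 1,3,...): 5 1 8 7 8 7 9 7 → sum 52
Total = 97.
97 mod 10 = 7, so the number is invalid.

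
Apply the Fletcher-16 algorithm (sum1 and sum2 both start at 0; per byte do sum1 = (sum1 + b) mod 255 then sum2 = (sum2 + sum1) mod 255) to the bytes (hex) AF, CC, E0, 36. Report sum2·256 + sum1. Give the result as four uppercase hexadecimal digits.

Running sums (mod 255):
  after byte 0 (AF): sum1=175, sum2=175
  after byte 1 (CC): sum1=124, sum2=44
  after byte 2 (E0): sum1=93, sum2=137
  after byte 3 (36): sum1=147, sum2=29
Checksum = sum2·256 + sum1 = 29·256 + 147 = 7571 = 0x1D93.

1D93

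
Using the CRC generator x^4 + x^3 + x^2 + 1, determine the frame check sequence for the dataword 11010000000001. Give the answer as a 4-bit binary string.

Append 4 zeros: 110100000000010000. Divide by 11101 (XOR where the leading bit is 1):
  pos 0: 11010 XOR 11101 = 00111
  pos 2: 11100 XOR 11101 = 00001
  pos 6: 10000 XOR 11101 = 01101
  pos 7: 11010 XOR 11101 = 00111
  pos 9: 11101 XOR 11101 = 00000
Remainder (last 4 bits) = 0000. This is the CRC / FCS.

0000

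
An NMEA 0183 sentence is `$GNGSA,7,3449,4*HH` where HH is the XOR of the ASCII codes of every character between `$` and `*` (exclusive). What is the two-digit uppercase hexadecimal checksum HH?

79

XOR the ASCII codes of the payload characters:
  'G' = 0x47 → acc = 0x47
  'N' = 0x4E → acc = 0x09
  'G' = 0x47 → acc = 0x4E
  'S' = 0x53 → acc = 0x1D
  'A' = 0x41 → acc = 0x5C
  ',' = 0x2C → acc = 0x70
  '7' = 0x37 → acc = 0x47
  ',' = 0x2C → acc = 0x6B
  '3' = 0x33 → acc = 0x58
  '4' = 0x34 → acc = 0x6C
  '4' = 0x34 → acc = 0x58
  '9' = 0x39 → acc = 0x61
  ',' = 0x2C → acc = 0x4D
  '4' = 0x34 → acc = 0x79
Checksum = 0x79.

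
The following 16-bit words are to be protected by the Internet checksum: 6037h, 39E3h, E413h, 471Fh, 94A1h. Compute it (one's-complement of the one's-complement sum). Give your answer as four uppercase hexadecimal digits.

One's-complement addition (fold any carry out of bit 15 back into bit 0):
  0x6037 + 0x39E3 = 0x09A1A
  0x9A1A + 0xE413 = 0x17E2D → wrap carry → 0x7E2E
  0x7E2E + 0x471F = 0x0C54D
  0xC54D + 0x94A1 = 0x159EE → wrap carry → 0x59EF
One's-complement sum = 0x59EF.
Checksum = ~0x59EF & 0xFFFF = 0xA610.

A610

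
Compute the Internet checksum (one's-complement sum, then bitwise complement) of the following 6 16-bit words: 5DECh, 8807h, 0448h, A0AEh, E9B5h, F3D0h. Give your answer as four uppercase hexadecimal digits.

978E

One's-complement addition (fold any carry out of bit 15 back into bit 0):
  0x5DEC + 0x8807 = 0x0E5F3
  0xE5F3 + 0x0448 = 0x0EA3B
  0xEA3B + 0xA0AE = 0x18AE9 → wrap carry → 0x8AEA
  0x8AEA + 0xE9B5 = 0x1749F → wrap carry → 0x74A0
  0x74A0 + 0xF3D0 = 0x16870 → wrap carry → 0x6871
One's-complement sum = 0x6871.
Checksum = ~0x6871 & 0xFFFF = 0x978E.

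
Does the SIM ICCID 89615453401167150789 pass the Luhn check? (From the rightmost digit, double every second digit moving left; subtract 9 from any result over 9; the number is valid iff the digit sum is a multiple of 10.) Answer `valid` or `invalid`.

From the right, keep odd positions and double even positions (subtract 9 from any doubled value over 9):
  doubled (positions 2,4,...): 7 0 2 3 2 8 1 1 3 7 → sum 34
  kept (positions 1,3,...): 9 7 5 7 1 0 3 4 1 9 → sum 46
Total = 80.
80 mod 10 = 0, so the number is valid.

valid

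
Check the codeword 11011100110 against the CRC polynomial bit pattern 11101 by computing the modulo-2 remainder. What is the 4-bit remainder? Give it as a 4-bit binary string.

0010

Modulo-2 division of 11011100110 by 11101:
  pos 0: 11011 XOR 11101 = 00110
  pos 2: 11010 XOR 11101 = 00111
  pos 4: 11101 XOR 11101 = 00000
Remainder = 0010 (nonzero — an error is detected).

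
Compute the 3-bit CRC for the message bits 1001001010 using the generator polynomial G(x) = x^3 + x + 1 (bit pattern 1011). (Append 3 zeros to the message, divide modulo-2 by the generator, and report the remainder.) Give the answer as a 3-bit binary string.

Append 3 zeros: 1001001010000. Divide by 1011 (XOR where the leading bit is 1):
  pos 0: 1001 XOR 1011 = 0010
  pos 2: 1000 XOR 1011 = 0011
  pos 4: 1110 XOR 1011 = 0101
  pos 5: 1011 XOR 1011 = 0000
Remainder (last 3 bits) = 000. This is the CRC / FCS.

000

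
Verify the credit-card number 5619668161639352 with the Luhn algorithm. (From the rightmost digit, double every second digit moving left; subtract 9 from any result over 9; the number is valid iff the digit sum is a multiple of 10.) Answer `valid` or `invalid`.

valid

From the right, keep odd positions and double even positions (subtract 9 from any doubled value over 9):
  doubled (positions 2,4,...): 1 9 3 3 7 3 2 1 → sum 29
  kept (positions 1,3,...): 2 3 3 1 1 6 9 6 → sum 31
Total = 60.
60 mod 10 = 0, so the number is valid.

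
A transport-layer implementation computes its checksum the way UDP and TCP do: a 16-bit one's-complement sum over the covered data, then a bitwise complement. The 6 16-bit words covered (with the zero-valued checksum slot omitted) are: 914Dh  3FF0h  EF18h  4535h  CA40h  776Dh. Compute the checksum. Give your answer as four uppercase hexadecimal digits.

One's-complement addition (fold any carry out of bit 15 back into bit 0):
  0x914D + 0x3FF0 = 0x0D13D
  0xD13D + 0xEF18 = 0x1C055 → wrap carry → 0xC056
  0xC056 + 0x4535 = 0x1058B → wrap carry → 0x058C
  0x058C + 0xCA40 = 0x0CFCC
  0xCFCC + 0x776D = 0x14739 → wrap carry → 0x473A
One's-complement sum = 0x473A.
Checksum = ~0x473A & 0xFFFF = 0xB8C5.

B8C5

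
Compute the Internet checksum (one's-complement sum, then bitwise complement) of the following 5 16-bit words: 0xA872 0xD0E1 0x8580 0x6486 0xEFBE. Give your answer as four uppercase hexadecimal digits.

ACE5

One's-complement addition (fold any carry out of bit 15 back into bit 0):
  0xA872 + 0xD0E1 = 0x17953 → wrap carry → 0x7954
  0x7954 + 0x8580 = 0x0FED4
  0xFED4 + 0x6486 = 0x1635A → wrap carry → 0x635B
  0x635B + 0xEFBE = 0x15319 → wrap carry → 0x531A
One's-complement sum = 0x531A.
Checksum = ~0x531A & 0xFFFF = 0xACE5.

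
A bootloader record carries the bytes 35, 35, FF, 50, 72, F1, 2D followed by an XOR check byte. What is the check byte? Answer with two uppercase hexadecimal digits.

01

XOR the bytes together:
  start with 0x35
  0x35 ⊕ 0x35 = 0x00
  0x00 ⊕ 0xFF = 0xFF
  0xFF ⊕ 0x50 = 0xAF
  0xAF ⊕ 0x72 = 0xDD
  0xDD ⊕ 0xF1 = 0x2C
  0x2C ⊕ 0x2D = 0x01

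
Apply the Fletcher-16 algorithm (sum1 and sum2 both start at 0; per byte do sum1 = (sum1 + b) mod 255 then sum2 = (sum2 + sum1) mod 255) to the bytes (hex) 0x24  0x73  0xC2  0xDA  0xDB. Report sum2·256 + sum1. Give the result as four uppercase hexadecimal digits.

Running sums (mod 255):
  after byte 0 (0x24): sum1=36, sum2=36
  after byte 1 (0x73): sum1=151, sum2=187
  after byte 2 (0xC2): sum1=90, sum2=22
  after byte 3 (0xDA): sum1=53, sum2=75
  after byte 4 (0xDB): sum1=17, sum2=92
Checksum = sum2·256 + sum1 = 92·256 + 17 = 23569 = 0x5C11.

5C11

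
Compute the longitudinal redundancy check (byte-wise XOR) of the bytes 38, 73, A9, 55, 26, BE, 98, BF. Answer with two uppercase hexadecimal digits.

08

XOR the bytes together:
  start with 0x38
  0x38 ⊕ 0x73 = 0x4B
  0x4B ⊕ 0xA9 = 0xE2
  0xE2 ⊕ 0x55 = 0xB7
  0xB7 ⊕ 0x26 = 0x91
  0x91 ⊕ 0xBE = 0x2F
  0x2F ⊕ 0x98 = 0xB7
  0xB7 ⊕ 0xBF = 0x08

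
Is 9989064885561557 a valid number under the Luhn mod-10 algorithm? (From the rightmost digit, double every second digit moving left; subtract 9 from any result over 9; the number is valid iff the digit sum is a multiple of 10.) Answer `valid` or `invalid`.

valid

From the right, keep odd positions and double even positions (subtract 9 from any doubled value over 9):
  doubled (positions 2,4,...): 1 2 1 7 8 0 7 9 → sum 35
  kept (positions 1,3,...): 7 5 6 5 8 6 9 9 → sum 55
Total = 90.
90 mod 10 = 0, so the number is valid.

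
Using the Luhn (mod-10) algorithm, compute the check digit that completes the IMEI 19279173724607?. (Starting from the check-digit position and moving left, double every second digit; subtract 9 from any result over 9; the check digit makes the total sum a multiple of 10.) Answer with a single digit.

6

Partial digits right→left: 7 0 6 4 2 7 3 7 1 9 7 2 9 1
Double every second digit counting from the check-digit position (so the 1st, 3rd, 5th, ... of the partial from the right).
  doubled (with −9 where >9): 5 3 4 6 2 5 9 → sum 34
  kept as-is: 0 4 7 7 9 2 1 → sum 30
Total = 34 + 30 = 64.
Check digit = (10 − (64 mod 10)) mod 10 = 6.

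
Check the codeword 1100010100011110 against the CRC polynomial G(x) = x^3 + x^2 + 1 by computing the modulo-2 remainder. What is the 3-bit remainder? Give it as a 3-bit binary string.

Modulo-2 division of 1100010100011110 by 1101:
  pos 0: 1100 XOR 1101 = 0001
  pos 3: 1010 XOR 1101 = 0111
  pos 4: 1111 XOR 1101 = 0010
  pos 6: 1000 XOR 1101 = 0101
  pos 7: 1010 XOR 1101 = 0111
  pos 8: 1111 XOR 1101 = 0010
  pos 10: 1011 XOR 1101 = 0110
  pos 11: 1101 XOR 1101 = 0000
Remainder = 000 (zero — the frame passes the CRC check).

000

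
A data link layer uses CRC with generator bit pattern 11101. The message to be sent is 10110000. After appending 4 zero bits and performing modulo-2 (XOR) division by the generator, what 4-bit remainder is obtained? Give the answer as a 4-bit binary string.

1011

Append 4 zeros: 101100000000. Divide by 11101 (XOR where the leading bit is 1):
  pos 0: 10110 XOR 11101 = 01011
  pos 1: 10110 XOR 11101 = 01011
  pos 2: 10110 XOR 11101 = 01011
  pos 3: 10110 XOR 11101 = 01011
  pos 4: 10110 XOR 11101 = 01011
  pos 5: 10110 XOR 11101 = 01011
  pos 6: 10110 XOR 11101 = 01011
  pos 7: 10110 XOR 11101 = 01011
Remainder (last 4 bits) = 1011. This is the CRC / FCS.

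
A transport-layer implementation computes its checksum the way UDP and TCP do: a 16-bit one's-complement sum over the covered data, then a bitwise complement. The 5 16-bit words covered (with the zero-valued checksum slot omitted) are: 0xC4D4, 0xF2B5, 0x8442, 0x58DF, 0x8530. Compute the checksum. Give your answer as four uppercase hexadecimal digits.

One's-complement addition (fold any carry out of bit 15 back into bit 0):
  0xC4D4 + 0xF2B5 = 0x1B789 → wrap carry → 0xB78A
  0xB78A + 0x8442 = 0x13BCC → wrap carry → 0x3BCD
  0x3BCD + 0x58DF = 0x094AC
  0x94AC + 0x8530 = 0x119DC → wrap carry → 0x19DD
One's-complement sum = 0x19DD.
Checksum = ~0x19DD & 0xFFFF = 0xE622.

E622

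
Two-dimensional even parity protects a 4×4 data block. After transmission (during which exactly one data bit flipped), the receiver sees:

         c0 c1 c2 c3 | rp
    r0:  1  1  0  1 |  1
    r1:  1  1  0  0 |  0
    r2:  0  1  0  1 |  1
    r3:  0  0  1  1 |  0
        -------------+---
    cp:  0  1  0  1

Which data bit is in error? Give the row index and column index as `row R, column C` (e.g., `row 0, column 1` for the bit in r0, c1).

Recompute each row's even parity and compare to rp:
  r0: data parity 1, sent rp 1 → ok
  r1: data parity 0, sent rp 0 → ok
  r2: data parity 0, sent rp 1 → mismatch
  r3: data parity 0, sent rp 0 → ok
Recompute each column's even parity and compare to cp:
  c0: data parity 0, sent cp 0 → ok
  c1: data parity 1, sent cp 1 → ok
  c2: data parity 1, sent cp 0 → mismatch
  c3: data parity 1, sent cp 1 → ok
Exactly one row (r2) and one column (c2) fail → the flipped bit is at their intersection.

row 2, column 2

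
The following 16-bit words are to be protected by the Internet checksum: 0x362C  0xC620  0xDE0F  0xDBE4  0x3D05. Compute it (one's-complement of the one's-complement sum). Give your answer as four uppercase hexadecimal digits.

0CB9

One's-complement addition (fold any carry out of bit 15 back into bit 0):
  0x362C + 0xC620 = 0x0FC4C
  0xFC4C + 0xDE0F = 0x1DA5B → wrap carry → 0xDA5C
  0xDA5C + 0xDBE4 = 0x1B640 → wrap carry → 0xB641
  0xB641 + 0x3D05 = 0x0F346
One's-complement sum = 0xF346.
Checksum = ~0xF346 & 0xFFFF = 0x0CB9.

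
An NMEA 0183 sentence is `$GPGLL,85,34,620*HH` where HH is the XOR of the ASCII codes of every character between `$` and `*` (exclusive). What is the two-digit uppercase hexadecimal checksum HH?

XOR the ASCII codes of the payload characters:
  'G' = 0x47 → acc = 0x47
  'P' = 0x50 → acc = 0x17
  'G' = 0x47 → acc = 0x50
  'L' = 0x4C → acc = 0x1C
  'L' = 0x4C → acc = 0x50
  ',' = 0x2C → acc = 0x7C
  '8' = 0x38 → acc = 0x44
  '5' = 0x35 → acc = 0x71
  ',' = 0x2C → acc = 0x5D
  '3' = 0x33 → acc = 0x6E
  '4' = 0x34 → acc = 0x5A
  ',' = 0x2C → acc = 0x76
  '6' = 0x36 → acc = 0x40
  '2' = 0x32 → acc = 0x72
  '0' = 0x30 → acc = 0x42
Checksum = 0x42.

42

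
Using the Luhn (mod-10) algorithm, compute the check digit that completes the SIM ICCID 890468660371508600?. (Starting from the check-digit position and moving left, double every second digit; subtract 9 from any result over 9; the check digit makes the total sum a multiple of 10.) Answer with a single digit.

Partial digits right→left: 0 0 6 8 0 5 1 7 3 0 6 6 8 6 4 0 9 8
Double every second digit counting from the check-digit position (so the 1st, 3rd, 5th, ... of the partial from the right).
  doubled (with −9 where >9): 0 3 0 2 6 3 7 8 9 → sum 38
  kept as-is: 0 8 5 7 0 6 6 0 8 → sum 40
Total = 38 + 40 = 78.
Check digit = (10 − (78 mod 10)) mod 10 = 2.

2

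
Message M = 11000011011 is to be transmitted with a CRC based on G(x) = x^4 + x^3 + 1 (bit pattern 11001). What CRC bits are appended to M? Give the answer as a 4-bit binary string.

Append 4 zeros: 110000110110000. Divide by 11001 (XOR where the leading bit is 1):
  pos 0: 11000 XOR 11001 = 00001
  pos 4: 10110 XOR 11001 = 01111
  pos 5: 11111 XOR 11001 = 00110
  pos 7: 11010 XOR 11001 = 00011
  pos 10: 11000 XOR 11001 = 00001
Remainder (last 4 bits) = 0001. This is the CRC / FCS.

0001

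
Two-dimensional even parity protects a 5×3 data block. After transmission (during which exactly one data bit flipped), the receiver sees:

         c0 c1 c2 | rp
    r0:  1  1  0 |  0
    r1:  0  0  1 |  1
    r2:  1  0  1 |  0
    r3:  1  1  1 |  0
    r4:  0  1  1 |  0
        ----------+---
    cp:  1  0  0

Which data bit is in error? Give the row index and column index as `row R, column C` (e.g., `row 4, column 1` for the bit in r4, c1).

row 3, column 1

Recompute each row's even parity and compare to rp:
  r0: data parity 0, sent rp 0 → ok
  r1: data parity 1, sent rp 1 → ok
  r2: data parity 0, sent rp 0 → ok
  r3: data parity 1, sent rp 0 → mismatch
  r4: data parity 0, sent rp 0 → ok
Recompute each column's even parity and compare to cp:
  c0: data parity 1, sent cp 1 → ok
  c1: data parity 1, sent cp 0 → mismatch
  c2: data parity 0, sent cp 0 → ok
Exactly one row (r3) and one column (c1) fail → the flipped bit is at their intersection.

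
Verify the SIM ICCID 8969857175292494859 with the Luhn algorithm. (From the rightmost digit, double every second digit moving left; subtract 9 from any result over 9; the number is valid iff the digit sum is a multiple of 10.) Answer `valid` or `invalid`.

invalid

From the right, keep odd positions and double even positions (subtract 9 from any doubled value over 9):
  doubled (positions 2,4,...): 1 8 8 9 1 2 1 9 9 → sum 48
  kept (positions 1,3,...): 9 8 9 2 2 7 7 8 6 8 → sum 66
Total = 114.
114 mod 10 = 4, so the number is invalid.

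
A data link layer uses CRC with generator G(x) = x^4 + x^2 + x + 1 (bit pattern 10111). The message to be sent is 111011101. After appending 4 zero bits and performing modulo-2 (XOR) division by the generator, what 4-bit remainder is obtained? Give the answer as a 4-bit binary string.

1110

Append 4 zeros: 1110111010000. Divide by 10111 (XOR where the leading bit is 1):
  pos 0: 11101 XOR 10111 = 01010
  pos 1: 10101 XOR 10111 = 00010
  pos 4: 10101 XOR 10111 = 00010
  pos 7: 10000 XOR 10111 = 00111
Remainder (last 4 bits) = 1110. This is the CRC / FCS.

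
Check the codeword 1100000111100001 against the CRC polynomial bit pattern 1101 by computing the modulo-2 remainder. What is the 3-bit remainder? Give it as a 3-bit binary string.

Modulo-2 division of 1100000111100001 by 1101:
  pos 0: 1100 XOR 1101 = 0001
  pos 3: 1000 XOR 1101 = 0101
  pos 4: 1011 XOR 1101 = 0110
  pos 5: 1101 XOR 1101 = 0000
  pos 9: 1100 XOR 1101 = 0001
  pos 12: 1001 XOR 1101 = 0100
Remainder = 100 (nonzero — an error is detected).

100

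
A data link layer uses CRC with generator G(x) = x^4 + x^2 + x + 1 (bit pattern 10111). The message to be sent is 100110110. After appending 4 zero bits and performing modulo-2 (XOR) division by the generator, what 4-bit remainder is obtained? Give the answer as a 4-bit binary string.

1101

Append 4 zeros: 1001101100000. Divide by 10111 (XOR where the leading bit is 1):
  pos 0: 10011 XOR 10111 = 00100
  pos 2: 10001 XOR 10111 = 00110
  pos 4: 11010 XOR 10111 = 01101
  pos 5: 11010 XOR 10111 = 01101
  pos 6: 11010 XOR 10111 = 01101
  pos 7: 11010 XOR 10111 = 01101
  pos 8: 11010 XOR 10111 = 01101
Remainder (last 4 bits) = 1101. This is the CRC / FCS.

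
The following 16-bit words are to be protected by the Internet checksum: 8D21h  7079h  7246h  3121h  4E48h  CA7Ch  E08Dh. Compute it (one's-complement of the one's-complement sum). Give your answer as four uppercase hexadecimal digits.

One's-complement addition (fold any carry out of bit 15 back into bit 0):
  0x8D21 + 0x7079 = 0x0FD9A
  0xFD9A + 0x7246 = 0x16FE0 → wrap carry → 0x6FE1
  0x6FE1 + 0x3121 = 0x0A102
  0xA102 + 0x4E48 = 0x0EF4A
  0xEF4A + 0xCA7C = 0x1B9C6 → wrap carry → 0xB9C7
  0xB9C7 + 0xE08D = 0x19A54 → wrap carry → 0x9A55
One's-complement sum = 0x9A55.
Checksum = ~0x9A55 & 0xFFFF = 0x65AA.

65AA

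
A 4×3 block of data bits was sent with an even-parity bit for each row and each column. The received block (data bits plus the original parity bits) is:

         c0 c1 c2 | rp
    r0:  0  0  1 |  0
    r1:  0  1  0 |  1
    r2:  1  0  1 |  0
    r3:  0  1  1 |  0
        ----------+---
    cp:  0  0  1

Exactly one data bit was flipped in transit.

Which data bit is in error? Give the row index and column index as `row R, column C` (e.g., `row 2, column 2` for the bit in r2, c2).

row 0, column 0

Recompute each row's even parity and compare to rp:
  r0: data parity 1, sent rp 0 → mismatch
  r1: data parity 1, sent rp 1 → ok
  r2: data parity 0, sent rp 0 → ok
  r3: data parity 0, sent rp 0 → ok
Recompute each column's even parity and compare to cp:
  c0: data parity 1, sent cp 0 → mismatch
  c1: data parity 0, sent cp 0 → ok
  c2: data parity 1, sent cp 1 → ok
Exactly one row (r0) and one column (c0) fail → the flipped bit is at their intersection.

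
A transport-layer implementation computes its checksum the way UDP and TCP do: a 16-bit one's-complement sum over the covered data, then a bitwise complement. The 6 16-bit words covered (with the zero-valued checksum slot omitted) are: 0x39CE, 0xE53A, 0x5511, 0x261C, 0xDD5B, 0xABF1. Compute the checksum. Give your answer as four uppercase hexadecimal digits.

One's-complement addition (fold any carry out of bit 15 back into bit 0):
  0x39CE + 0xE53A = 0x11F08 → wrap carry → 0x1F09
  0x1F09 + 0x5511 = 0x0741A
  0x741A + 0x261C = 0x09A36
  0x9A36 + 0xDD5B = 0x17791 → wrap carry → 0x7792
  0x7792 + 0xABF1 = 0x12383 → wrap carry → 0x2384
One's-complement sum = 0x2384.
Checksum = ~0x2384 & 0xFFFF = 0xDC7B.

DC7B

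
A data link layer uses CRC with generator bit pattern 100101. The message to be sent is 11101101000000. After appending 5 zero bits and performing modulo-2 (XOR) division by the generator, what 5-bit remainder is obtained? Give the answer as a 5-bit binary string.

Append 5 zeros: 1110110100000000000. Divide by 100101 (XOR where the leading bit is 1):
  pos 0: 111011 XOR 100101 = 011110
  pos 1: 111100 XOR 100101 = 011001
  pos 2: 110011 XOR 100101 = 010110
  pos 3: 101100 XOR 100101 = 001001
  pos 5: 100100 XOR 100101 = 000001
  pos 10: 100000 XOR 100101 = 000101
  pos 13: 101000 XOR 100101 = 001101
Remainder (last 5 bits) = 01101. This is the CRC / FCS.

01101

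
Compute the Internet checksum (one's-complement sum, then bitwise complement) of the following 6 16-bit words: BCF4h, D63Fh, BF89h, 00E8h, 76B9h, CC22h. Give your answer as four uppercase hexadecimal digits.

One's-complement addition (fold any carry out of bit 15 back into bit 0):
  0xBCF4 + 0xD63F = 0x19333 → wrap carry → 0x9334
  0x9334 + 0xBF89 = 0x152BD → wrap carry → 0x52BE
  0x52BE + 0x00E8 = 0x053A6
  0x53A6 + 0x76B9 = 0x0CA5F
  0xCA5F + 0xCC22 = 0x19681 → wrap carry → 0x9682
One's-complement sum = 0x9682.
Checksum = ~0x9682 & 0xFFFF = 0x697D.

697D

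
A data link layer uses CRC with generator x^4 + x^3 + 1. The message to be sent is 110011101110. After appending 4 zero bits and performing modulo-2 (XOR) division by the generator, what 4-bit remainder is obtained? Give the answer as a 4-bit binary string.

Append 4 zeros: 1100111011100000. Divide by 11001 (XOR where the leading bit is 1):
  pos 0: 11001 XOR 11001 = 00000
  pos 5: 11011 XOR 11001 = 00010
  pos 8: 10100 XOR 11001 = 01101
  pos 9: 11010 XOR 11001 = 00011
Remainder (last 4 bits) = 1100. This is the CRC / FCS.

1100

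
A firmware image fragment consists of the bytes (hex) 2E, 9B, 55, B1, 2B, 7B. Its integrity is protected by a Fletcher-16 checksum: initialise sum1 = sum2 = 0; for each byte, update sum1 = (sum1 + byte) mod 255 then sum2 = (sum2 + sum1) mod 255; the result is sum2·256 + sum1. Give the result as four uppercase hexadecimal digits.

Running sums (mod 255):
  after byte 0 (2E): sum1=46, sum2=46
  after byte 1 (9B): sum1=201, sum2=247
  after byte 2 (55): sum1=31, sum2=23
  after byte 3 (B1): sum1=208, sum2=231
  after byte 4 (2B): sum1=251, sum2=227
  after byte 5 (7B): sum1=119, sum2=91
Checksum = sum2·256 + sum1 = 91·256 + 119 = 23415 = 0x5B77.

5B77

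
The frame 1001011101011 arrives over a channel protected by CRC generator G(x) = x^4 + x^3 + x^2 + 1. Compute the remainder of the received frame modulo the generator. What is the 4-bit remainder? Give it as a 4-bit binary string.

Modulo-2 division of 1001011101011 by 11101:
  pos 0: 10010 XOR 11101 = 01111
  pos 1: 11111 XOR 11101 = 00010
  pos 4: 10110 XOR 11101 = 01011
  pos 5: 10111 XOR 11101 = 01010
  pos 6: 10100 XOR 11101 = 01001
  pos 7: 10011 XOR 11101 = 01110
  pos 8: 11101 XOR 11101 = 00000
Remainder = 0000 (zero — the frame passes the CRC check).

0000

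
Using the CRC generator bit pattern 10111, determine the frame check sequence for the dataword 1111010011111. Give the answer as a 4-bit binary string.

1010

Append 4 zeros: 11110100111110000. Divide by 10111 (XOR where the leading bit is 1):
  pos 0: 11110 XOR 10111 = 01001
  pos 1: 10011 XOR 10111 = 00100
  pos 3: 10000 XOR 10111 = 00111
  pos 5: 11111 XOR 10111 = 01000
  pos 6: 10001 XOR 10111 = 00110
  pos 8: 11011 XOR 10111 = 01100
  pos 9: 11000 XOR 10111 = 01111
  pos 10: 11110 XOR 10111 = 01001
  pos 11: 10010 XOR 10111 = 00101
Remainder (last 4 bits) = 1010. This is the CRC / FCS.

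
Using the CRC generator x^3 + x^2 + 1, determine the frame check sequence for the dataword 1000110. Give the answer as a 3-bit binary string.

000

Append 3 zeros: 1000110000. Divide by 1101 (XOR where the leading bit is 1):
  pos 0: 1000 XOR 1101 = 0101
  pos 1: 1011 XOR 1101 = 0110
  pos 2: 1101 XOR 1101 = 0000
Remainder (last 3 bits) = 000. This is the CRC / FCS.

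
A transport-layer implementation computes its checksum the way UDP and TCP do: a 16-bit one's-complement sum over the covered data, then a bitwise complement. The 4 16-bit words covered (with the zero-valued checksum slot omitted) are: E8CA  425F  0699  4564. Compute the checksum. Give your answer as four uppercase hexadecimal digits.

One's-complement addition (fold any carry out of bit 15 back into bit 0):
  0xE8CA + 0x425F = 0x12B29 → wrap carry → 0x2B2A
  0x2B2A + 0x0699 = 0x031C3
  0x31C3 + 0x4564 = 0x07727
One's-complement sum = 0x7727.
Checksum = ~0x7727 & 0xFFFF = 0x88D8.

88D8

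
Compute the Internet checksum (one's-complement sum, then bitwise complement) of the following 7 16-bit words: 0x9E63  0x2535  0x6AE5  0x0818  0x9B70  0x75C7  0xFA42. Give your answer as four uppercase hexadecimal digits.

BDEE

One's-complement addition (fold any carry out of bit 15 back into bit 0):
  0x9E63 + 0x2535 = 0x0C398
  0xC398 + 0x6AE5 = 0x12E7D → wrap carry → 0x2E7E
  0x2E7E + 0x0818 = 0x03696
  0x3696 + 0x9B70 = 0x0D206
  0xD206 + 0x75C7 = 0x147CD → wrap carry → 0x47CE
  0x47CE + 0xFA42 = 0x14210 → wrap carry → 0x4211
One's-complement sum = 0x4211.
Checksum = ~0x4211 & 0xFFFF = 0xBDEE.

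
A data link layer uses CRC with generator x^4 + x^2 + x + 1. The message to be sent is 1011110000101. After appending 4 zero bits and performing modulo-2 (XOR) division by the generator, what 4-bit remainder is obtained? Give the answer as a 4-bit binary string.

Append 4 zeros: 10111100001010000. Divide by 10111 (XOR where the leading bit is 1):
  pos 0: 10111 XOR 10111 = 00000
  pos 5: 10000 XOR 10111 = 00111
  pos 7: 11110 XOR 10111 = 01001
  pos 8: 10011 XOR 10111 = 00100
  pos 10: 10000 XOR 10111 = 00111
  pos 12: 11100 XOR 10111 = 01011
Remainder (last 4 bits) = 1011. This is the CRC / FCS.

1011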